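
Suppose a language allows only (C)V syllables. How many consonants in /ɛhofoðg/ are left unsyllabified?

The consonants /ð/, /g/ cannot be parsed into a legal (C)V syllable (no codas are permitted; onsets are limited to one consonant).

2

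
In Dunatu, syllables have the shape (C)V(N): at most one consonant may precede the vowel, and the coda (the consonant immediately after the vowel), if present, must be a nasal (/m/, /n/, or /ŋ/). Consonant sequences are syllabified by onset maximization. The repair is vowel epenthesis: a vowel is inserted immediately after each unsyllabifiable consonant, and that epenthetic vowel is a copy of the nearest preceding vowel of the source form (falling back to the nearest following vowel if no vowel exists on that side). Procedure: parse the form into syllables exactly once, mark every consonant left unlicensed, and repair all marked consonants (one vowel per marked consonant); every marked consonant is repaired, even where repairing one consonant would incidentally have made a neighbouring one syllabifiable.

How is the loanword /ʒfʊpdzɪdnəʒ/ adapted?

ʒʊfʊpʊdʊzɪdɪnəʒə

Syllabifying with onset maximization leaves /ʒ/, /p/, /d/, /d/, /ʒ/ stranded (only a nasal (/m/, /n/, or /ŋ/) is licensed in coda position; onsets are limited to one consonant).
Epenthesis after each stranded consonant: /ʒ/ → /ʒʊ/, /p/ → /pʊ/, /d/ → /dʊ/, /d/ → /dɪ/, /ʒ/ → /ʒə/.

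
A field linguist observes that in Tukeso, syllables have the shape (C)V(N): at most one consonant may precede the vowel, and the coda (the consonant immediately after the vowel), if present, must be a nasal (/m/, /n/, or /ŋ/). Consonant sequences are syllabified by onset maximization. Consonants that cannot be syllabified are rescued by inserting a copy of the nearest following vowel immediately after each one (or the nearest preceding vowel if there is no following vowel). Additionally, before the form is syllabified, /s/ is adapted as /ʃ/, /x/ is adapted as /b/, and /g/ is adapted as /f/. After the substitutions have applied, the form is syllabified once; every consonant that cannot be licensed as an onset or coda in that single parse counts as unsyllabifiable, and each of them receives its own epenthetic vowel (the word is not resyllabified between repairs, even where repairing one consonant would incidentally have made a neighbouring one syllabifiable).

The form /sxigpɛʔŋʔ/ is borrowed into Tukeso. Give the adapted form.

ʃibifɛpɛʔɛŋɛʔɛ

Substitution: /s/ → /ʃ/, /x/ → /b/, /g/ → /f/, giving /ʃbifpɛʔŋʔ/.
Syllabifying with onset maximization leaves /ʃ/, /f/, /ʔ/, /ŋ/, /ʔ/ stranded (only a nasal (/m/, /n/, or /ŋ/) is licensed in coda position; onsets are limited to one consonant).
Inserting the epenthetic vowel yields /ʃ/ → /ʃi/, /f/ → /fɛ/, /ʔ/ → /ʔɛ/, /ŋ/ → /ŋɛ/, /ʔ/ → /ʔɛ/.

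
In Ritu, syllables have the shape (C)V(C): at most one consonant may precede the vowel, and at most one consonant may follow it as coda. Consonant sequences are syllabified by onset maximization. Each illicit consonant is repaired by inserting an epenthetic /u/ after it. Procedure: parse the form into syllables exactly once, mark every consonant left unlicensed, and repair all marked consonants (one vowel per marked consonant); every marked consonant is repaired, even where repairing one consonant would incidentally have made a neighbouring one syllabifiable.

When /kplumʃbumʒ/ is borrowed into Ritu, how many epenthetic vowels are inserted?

The unsyllabifiable consonants are /k/, /p/, /ʃ/, /ʒ/; each receives one epenthetic vowel.

4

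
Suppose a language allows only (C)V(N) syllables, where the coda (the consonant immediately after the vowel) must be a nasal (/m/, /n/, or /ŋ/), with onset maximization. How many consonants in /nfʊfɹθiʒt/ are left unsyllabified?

5

Under (C)V(N), the unsyllabifiable consonants are /n/, /f/, /ɹ/, /ʒ/, /t/ (only a nasal (/m/, /n/, or /ŋ/) is licensed in coda position; onsets are limited to one consonant).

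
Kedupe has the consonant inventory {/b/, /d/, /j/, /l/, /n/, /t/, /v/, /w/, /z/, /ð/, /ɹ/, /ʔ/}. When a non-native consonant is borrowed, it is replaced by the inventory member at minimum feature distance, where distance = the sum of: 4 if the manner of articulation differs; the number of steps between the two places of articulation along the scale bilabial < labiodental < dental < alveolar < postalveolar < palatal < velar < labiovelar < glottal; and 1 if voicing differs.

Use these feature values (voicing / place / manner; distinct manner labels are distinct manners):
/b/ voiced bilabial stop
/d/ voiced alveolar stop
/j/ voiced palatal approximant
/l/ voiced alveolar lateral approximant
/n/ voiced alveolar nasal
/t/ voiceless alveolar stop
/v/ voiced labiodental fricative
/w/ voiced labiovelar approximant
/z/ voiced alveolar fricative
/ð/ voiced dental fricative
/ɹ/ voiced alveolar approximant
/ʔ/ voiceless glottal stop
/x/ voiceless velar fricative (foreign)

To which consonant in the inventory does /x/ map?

z

/z/ is closest: same manner (fricative), place distance 3 (velar→alveolar), voicing differs (+1); total 4. Next closest is /ð/ at distance 5.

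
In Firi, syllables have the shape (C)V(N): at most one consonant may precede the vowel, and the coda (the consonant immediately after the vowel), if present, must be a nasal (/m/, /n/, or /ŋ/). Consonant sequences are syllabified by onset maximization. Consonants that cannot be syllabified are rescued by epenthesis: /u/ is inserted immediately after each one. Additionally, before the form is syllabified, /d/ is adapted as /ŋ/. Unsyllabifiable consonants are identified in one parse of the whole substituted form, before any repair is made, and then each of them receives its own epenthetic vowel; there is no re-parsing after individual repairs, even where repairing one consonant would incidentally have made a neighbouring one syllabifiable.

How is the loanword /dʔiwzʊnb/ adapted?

Substitution: /d/ → /ŋ/, giving /ŋʔiwzʊnb/.
Syllabifying with onset maximization leaves /ŋ/, /w/, /b/ stranded (only a nasal (/m/, /n/, or /ŋ/) is licensed in coda position; onsets are limited to one consonant).
Inserting the epenthetic vowel yields /ŋ/ → /ŋu/, /w/ → /wu/, /b/ → /bu/.

ŋuʔiwuzʊnbu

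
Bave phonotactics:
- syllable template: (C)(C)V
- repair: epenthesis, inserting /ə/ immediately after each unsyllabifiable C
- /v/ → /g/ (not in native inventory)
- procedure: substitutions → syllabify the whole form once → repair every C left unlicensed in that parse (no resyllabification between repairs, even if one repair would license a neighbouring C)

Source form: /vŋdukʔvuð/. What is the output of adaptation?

Substitution: /v/ → /g/, giving /gŋdukʔguð/.
Syllabifying with onset maximization leaves /g/, /k/, /ð/ stranded (no codas are permitted; onsets may contain at most 2 consonants).
Each unlicensed consonant becomes the onset of a new syllable: /g/ → /gə/, /k/ → /kə/, /ð/ → /ðə/.

gəŋdukəʔguðə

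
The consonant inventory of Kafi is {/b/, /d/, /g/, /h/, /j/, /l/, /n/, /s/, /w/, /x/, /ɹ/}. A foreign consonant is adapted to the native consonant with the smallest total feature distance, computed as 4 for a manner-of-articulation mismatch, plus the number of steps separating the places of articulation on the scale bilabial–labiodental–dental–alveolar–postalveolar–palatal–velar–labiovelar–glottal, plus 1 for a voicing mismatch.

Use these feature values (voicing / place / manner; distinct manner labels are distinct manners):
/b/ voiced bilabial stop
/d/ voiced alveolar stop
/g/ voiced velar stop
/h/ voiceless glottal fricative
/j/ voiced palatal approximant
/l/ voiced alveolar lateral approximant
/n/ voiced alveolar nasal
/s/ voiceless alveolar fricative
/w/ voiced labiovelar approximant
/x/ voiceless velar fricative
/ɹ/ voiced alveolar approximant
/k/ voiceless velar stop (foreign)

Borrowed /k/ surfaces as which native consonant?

g

/g/ is closest: same manner (stop), place distance 0 (velar→velar), voicing differs (+1); total 1. Next closest is /d/ at distance 4.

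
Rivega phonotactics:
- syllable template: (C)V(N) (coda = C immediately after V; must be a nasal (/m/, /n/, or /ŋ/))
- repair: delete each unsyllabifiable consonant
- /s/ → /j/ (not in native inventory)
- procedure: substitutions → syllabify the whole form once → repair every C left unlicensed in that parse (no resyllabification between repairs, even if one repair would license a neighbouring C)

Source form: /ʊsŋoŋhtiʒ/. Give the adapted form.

Substitution: /s/ → /j/, giving /ʊjŋoŋhtiʒ/.
The consonants /j/, /h/, /ʒ/ cannot be parsed into a legal (C)V(N) syllable (only a nasal (/m/, /n/, or /ŋ/) is licensed in coda position; onsets are limited to one consonant).
Deleting the stranded consonants removes /j/, /h/, /ʒ/.

ʊŋoŋti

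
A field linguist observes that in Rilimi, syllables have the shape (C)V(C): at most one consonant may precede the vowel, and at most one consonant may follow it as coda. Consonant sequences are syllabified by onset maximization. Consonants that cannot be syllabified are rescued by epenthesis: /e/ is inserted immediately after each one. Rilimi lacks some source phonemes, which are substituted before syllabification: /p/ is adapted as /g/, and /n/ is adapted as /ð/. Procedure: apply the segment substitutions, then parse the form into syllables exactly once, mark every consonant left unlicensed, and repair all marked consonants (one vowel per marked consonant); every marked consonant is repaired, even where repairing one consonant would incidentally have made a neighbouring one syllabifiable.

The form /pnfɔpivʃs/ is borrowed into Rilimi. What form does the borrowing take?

Substitution: /p/ → /g/, /n/ → /ð/, giving /gðfɔgivʃs/.
Under (C)V(C), the unsyllabifiable consonants are /g/, /ð/, /ʃ/, /s/ (at most one coda consonant is licensed; onsets are limited to one consonant).
Epenthesis after each stranded consonant: /g/ → /ge/, /ð/ → /ðe/, /ʃ/ → /ʃe/, /s/ → /se/.

geðefɔgivʃese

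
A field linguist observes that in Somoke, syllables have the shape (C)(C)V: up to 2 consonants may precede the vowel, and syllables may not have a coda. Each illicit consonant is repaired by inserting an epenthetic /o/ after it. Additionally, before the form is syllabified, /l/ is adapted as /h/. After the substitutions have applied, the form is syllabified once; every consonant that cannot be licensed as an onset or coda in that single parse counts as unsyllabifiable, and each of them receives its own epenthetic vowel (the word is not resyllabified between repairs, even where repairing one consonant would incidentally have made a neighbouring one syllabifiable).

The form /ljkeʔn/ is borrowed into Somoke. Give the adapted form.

Substitution: /l/ → /h/, giving /hjkeʔn/.
Syllabifying with onset maximization leaves /h/, /ʔ/, /n/ stranded (no codas are permitted; onsets may contain at most 2 consonants).
Each unlicensed consonant becomes the onset of a new syllable: /h/ → /ho/, /ʔ/ → /ʔo/, /n/ → /no/.

hojkeʔono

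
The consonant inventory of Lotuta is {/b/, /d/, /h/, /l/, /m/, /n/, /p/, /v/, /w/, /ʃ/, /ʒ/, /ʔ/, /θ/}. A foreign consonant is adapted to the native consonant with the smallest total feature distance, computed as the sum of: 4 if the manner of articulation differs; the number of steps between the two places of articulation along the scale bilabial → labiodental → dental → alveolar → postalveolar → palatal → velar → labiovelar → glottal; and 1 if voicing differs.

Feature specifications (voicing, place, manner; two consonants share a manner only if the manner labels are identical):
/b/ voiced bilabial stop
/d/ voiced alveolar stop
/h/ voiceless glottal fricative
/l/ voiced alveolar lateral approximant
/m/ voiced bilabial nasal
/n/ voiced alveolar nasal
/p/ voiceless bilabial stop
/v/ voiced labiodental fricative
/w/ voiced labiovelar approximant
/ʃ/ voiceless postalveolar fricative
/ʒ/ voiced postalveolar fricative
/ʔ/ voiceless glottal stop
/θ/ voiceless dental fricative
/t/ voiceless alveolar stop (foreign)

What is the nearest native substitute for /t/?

d

/d/ is closest: same manner (stop), place distance 0 (alveolar→alveolar), voicing differs (+1); total 1. Next closest is /p/ at distance 3.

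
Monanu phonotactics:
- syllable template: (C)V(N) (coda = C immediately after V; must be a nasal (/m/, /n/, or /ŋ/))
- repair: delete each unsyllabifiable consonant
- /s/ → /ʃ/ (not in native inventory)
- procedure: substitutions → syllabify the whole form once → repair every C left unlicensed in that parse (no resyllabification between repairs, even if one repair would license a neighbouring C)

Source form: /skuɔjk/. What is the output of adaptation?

kuɔ

Substitution: /s/ → /ʃ/, giving /ʃkuɔjk/.
Under (C)V(N), the unsyllabifiable consonants are /ʃ/, /j/, /k/ (only a nasal (/m/, /n/, or /ŋ/) is licensed in coda position; onsets are limited to one consonant).
Each unlicensed consonant is deleted: /ʃ/, /j/, /k/.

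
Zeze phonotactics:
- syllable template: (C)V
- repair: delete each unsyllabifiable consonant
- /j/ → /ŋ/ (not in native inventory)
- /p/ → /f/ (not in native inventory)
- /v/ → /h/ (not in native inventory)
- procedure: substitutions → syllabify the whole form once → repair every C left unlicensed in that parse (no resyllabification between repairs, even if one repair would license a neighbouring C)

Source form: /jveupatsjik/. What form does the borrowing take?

heufaŋi

Substitution: /j/ → /ŋ/, /v/ → /h/, /p/ → /f/, giving /ŋheufatsŋik/.
Under (C)V, the unsyllabifiable consonants are /ŋ/, /t/, /s/, /k/ (no codas are permitted; onsets are limited to one consonant).
Deletion applies to /ŋ/, /t/, /s/, /k/.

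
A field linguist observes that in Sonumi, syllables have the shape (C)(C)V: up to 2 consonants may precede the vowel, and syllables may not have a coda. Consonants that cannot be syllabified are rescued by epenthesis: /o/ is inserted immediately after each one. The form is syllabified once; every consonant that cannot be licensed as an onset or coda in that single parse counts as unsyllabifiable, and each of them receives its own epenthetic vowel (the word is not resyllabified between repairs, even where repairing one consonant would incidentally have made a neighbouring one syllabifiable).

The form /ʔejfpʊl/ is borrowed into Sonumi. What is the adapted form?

The consonants /j/, /l/ cannot be parsed into a legal (C)(C)V syllable (no codas are permitted; onsets may contain at most 2 consonants).
Inserting the epenthetic vowel yields /j/ → /jo/, /l/ → /lo/.

ʔejofpʊlo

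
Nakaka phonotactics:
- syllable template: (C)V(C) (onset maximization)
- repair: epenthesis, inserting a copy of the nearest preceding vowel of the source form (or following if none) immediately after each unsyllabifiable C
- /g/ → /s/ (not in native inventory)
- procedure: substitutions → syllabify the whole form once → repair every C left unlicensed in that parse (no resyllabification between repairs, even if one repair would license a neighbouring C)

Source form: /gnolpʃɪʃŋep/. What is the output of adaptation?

sonolpoʃɪʃŋep

Substitution: /g/ → /s/, giving /snolpʃɪʃŋep/.
Under (C)V(C), the unsyllabifiable consonants are /s/, /p/ (at most one coda consonant is licensed; onsets are limited to one consonant).
Inserting the epenthetic vowel yields /s/ → /so/, /p/ → /po/.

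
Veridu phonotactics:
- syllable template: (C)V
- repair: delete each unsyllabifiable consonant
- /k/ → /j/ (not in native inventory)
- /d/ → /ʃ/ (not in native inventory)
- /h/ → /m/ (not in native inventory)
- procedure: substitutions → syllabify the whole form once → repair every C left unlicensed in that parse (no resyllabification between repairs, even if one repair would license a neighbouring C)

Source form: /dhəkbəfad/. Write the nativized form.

məbəfa

Substitution: /d/ → /ʃ/, /h/ → /m/, /k/ → /j/, giving /ʃməjbəfaʃ/.
The consonants /ʃ/, /j/, /ʃ/ cannot be parsed into a legal (C)V syllable (no codas are permitted; onsets are limited to one consonant).
Each unlicensed consonant is deleted: /ʃ/, /j/, /ʃ/.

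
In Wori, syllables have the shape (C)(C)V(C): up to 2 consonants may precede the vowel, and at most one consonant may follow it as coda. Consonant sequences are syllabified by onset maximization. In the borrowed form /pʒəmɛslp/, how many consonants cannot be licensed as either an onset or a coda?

2

Syllabifying with onset maximization leaves /l/, /p/ stranded (at most one coda consonant is licensed; onsets may contain at most 2 consonants).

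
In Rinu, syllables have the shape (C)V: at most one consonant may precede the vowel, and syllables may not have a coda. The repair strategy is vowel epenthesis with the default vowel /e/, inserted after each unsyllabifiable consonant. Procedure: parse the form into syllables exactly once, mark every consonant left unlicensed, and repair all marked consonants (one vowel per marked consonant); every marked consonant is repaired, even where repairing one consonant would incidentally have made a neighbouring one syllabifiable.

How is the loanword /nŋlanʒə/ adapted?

neŋelaneʒə

Under (C)V, the unsyllabifiable consonants are /n/, /ŋ/, /n/ (no codas are permitted; onsets are limited to one consonant).
Epenthesis after each stranded consonant: /n/ → /ne/, /ŋ/ → /ŋe/, /n/ → /ne/.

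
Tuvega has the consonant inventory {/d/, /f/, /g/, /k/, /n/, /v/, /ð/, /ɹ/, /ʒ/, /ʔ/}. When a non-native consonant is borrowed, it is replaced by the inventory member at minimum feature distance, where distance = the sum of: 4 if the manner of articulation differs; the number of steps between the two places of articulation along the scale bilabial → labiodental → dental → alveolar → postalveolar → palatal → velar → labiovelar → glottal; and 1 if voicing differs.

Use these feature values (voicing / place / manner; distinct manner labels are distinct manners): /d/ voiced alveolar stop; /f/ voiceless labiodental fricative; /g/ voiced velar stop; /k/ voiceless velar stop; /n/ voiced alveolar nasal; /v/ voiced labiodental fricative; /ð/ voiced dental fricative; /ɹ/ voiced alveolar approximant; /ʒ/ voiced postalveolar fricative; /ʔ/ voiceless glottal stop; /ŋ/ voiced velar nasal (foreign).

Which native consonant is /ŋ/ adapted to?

n

/n/ is closest: same manner (nasal), place distance 3 (velar→alveolar), same voicing; total 3. Next closest is /g/ at distance 4.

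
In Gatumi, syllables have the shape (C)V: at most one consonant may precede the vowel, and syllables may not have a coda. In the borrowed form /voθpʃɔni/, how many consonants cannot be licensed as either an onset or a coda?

2

Syllabifying with onset maximization leaves /θ/, /p/ stranded (no codas are permitted; onsets are limited to one consonant).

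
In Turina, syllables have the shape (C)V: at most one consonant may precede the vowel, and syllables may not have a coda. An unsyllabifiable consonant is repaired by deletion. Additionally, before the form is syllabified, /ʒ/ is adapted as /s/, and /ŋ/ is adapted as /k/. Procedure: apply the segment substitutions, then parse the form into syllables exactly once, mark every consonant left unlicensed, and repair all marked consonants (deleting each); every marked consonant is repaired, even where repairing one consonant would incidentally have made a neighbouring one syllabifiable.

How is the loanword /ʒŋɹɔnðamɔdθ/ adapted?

ɹɔðamɔ

Substitution: /ʒ/ → /s/, /ŋ/ → /k/, giving /skɹɔnðamɔdθ/.
Syllabifying with onset maximization leaves /s/, /k/, /n/, /d/, /θ/ stranded (no codas are permitted; onsets are limited to one consonant).
Deleting the stranded consonants removes /s/, /k/, /n/, /d/, /θ/.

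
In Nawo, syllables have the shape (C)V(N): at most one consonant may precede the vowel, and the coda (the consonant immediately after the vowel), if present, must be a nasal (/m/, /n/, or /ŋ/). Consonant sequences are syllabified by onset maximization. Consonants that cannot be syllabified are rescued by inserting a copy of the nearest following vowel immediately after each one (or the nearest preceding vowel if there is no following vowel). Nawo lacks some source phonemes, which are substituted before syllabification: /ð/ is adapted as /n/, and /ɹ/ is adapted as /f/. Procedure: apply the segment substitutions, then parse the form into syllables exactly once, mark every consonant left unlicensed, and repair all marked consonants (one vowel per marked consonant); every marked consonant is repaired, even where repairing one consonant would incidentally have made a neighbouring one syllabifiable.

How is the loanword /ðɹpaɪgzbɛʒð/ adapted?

Substitution: /ð/ → /n/, /ɹ/ → /f/, giving /nfpaɪgzbɛʒn/.
Under (C)V(N), the unsyllabifiable consonants are /n/, /f/, /g/, /z/, /ʒ/, /n/ (only a nasal (/m/, /n/, or /ŋ/) is licensed in coda position; onsets are limited to one consonant).
Inserting the epenthetic vowel yields /n/ → /na/, /f/ → /fa/, /g/ → /gɛ/, /z/ → /zɛ/, /ʒ/ → /ʒɛ/, /n/ → /nɛ/.

nafapaɪgɛzɛbɛʒɛnɛ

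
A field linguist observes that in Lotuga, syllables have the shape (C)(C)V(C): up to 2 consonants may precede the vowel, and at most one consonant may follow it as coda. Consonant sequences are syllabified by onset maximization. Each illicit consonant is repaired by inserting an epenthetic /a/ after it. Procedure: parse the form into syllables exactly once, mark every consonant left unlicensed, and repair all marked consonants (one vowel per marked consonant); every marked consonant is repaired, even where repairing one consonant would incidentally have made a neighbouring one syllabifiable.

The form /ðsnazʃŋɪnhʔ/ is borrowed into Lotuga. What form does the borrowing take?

The consonants /ð/, /h/, /ʔ/ cannot be parsed into a legal (C)(C)V(C) syllable (at most one coda consonant is licensed; onsets may contain at most 2 consonants).
Inserting the epenthetic vowel yields /ð/ → /ða/, /h/ → /ha/, /ʔ/ → /ʔa/.

ðasnazʃŋɪnhaʔa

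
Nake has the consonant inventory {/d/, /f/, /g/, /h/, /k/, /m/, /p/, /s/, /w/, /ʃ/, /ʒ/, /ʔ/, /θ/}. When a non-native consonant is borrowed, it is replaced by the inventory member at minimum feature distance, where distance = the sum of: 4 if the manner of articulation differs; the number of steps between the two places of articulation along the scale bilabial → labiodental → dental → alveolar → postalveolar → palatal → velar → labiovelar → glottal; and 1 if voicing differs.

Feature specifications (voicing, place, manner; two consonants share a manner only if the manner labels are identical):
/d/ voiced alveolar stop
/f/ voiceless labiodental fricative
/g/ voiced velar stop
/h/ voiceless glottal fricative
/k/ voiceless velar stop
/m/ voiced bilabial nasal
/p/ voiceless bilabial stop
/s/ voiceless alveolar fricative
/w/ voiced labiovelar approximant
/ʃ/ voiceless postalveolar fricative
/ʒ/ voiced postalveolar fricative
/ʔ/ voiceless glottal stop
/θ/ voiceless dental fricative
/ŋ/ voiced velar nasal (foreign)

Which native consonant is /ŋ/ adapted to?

/g/ is closest: manner differs (nasal→stop, +4), place distance 0 (velar→velar), same voicing; total 4. Next closest is /k/ at distance 5.

g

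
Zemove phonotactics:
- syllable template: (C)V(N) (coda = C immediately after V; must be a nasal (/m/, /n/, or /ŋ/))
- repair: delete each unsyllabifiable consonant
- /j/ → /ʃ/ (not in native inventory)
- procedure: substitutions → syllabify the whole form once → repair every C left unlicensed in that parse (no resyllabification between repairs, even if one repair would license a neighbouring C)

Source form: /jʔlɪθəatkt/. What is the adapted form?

Substitution: /j/ → /ʃ/, giving /ʃʔlɪθəatkt/.
Under (C)V(N), the unsyllabifiable consonants are /ʃ/, /ʔ/, /t/, /k/, /t/ (only a nasal (/m/, /n/, or /ŋ/) is licensed in coda position; onsets are limited to one consonant).
Deletion applies to /ʃ/, /ʔ/, /t/, /k/, /t/.

lɪθəa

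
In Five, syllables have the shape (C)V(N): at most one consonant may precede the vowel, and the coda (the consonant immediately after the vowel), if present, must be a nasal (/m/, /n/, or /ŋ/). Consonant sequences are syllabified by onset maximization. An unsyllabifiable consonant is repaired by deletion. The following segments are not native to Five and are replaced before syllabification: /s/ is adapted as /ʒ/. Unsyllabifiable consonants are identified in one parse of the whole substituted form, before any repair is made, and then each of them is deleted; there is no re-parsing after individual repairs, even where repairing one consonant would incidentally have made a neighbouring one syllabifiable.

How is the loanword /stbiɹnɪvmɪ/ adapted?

binɪmɪ

Substitution: /s/ → /ʒ/, giving /ʒtbiɹnɪvmɪ/.
The consonants /ʒ/, /t/, /ɹ/, /v/ cannot be parsed into a legal (C)V(N) syllable (only a nasal (/m/, /n/, or /ŋ/) is licensed in coda position; onsets are limited to one consonant).
Deletion applies to /ʒ/, /t/, /ɹ/, /v/.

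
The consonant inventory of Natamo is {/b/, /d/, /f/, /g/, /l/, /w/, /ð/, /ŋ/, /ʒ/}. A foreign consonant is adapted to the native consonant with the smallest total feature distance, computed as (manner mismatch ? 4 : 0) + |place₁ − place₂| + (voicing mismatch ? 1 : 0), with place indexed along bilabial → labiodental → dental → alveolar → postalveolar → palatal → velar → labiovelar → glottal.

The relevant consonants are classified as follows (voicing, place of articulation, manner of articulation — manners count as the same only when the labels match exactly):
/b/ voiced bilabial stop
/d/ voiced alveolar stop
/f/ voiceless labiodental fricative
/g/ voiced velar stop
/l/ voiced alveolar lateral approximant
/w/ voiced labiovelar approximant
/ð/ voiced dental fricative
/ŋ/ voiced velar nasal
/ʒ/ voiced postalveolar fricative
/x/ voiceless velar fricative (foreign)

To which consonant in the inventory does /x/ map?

/ʒ/ is closest: same manner (fricative), place distance 2 (velar→postalveolar), voicing differs (+1); total 3. Next closest is /f/ at distance 5.

ʒ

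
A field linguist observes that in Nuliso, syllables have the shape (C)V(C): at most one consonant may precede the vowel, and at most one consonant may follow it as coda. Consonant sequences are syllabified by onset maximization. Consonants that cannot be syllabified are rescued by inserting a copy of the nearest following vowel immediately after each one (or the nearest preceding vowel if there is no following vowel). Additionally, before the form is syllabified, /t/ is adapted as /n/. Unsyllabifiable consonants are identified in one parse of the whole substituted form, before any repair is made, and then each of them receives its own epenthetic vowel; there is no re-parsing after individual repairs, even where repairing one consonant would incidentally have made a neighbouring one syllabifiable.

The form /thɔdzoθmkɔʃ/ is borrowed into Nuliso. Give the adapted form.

nɔhɔdzoθmɔkɔʃ

Substitution: /t/ → /n/, giving /nhɔdzoθmkɔʃ/.
The consonants /n/, /m/ cannot be parsed into a legal (C)V(C) syllable (at most one coda consonant is licensed; onsets are limited to one consonant).
Each unlicensed consonant becomes the onset of a new syllable: /n/ → /nɔ/, /m/ → /mɔ/.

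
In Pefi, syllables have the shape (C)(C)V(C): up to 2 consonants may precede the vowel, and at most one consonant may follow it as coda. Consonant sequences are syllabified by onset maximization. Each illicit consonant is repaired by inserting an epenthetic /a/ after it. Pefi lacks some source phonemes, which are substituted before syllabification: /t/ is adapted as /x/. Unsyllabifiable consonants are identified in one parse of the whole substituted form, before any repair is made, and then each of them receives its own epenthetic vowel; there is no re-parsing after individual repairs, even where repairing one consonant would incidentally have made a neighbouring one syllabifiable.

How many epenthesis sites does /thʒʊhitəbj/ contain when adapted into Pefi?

After substitution the input is /xhʒʊhixəbj/.
The unsyllabifiable consonants are /x/, /j/; each receives one epenthetic vowel.

2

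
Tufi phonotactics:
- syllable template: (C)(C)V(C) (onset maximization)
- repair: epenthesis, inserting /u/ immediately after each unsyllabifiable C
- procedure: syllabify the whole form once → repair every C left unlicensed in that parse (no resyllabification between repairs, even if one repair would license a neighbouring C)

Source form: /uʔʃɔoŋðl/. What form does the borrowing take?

Under (C)(C)V(C), the unsyllabifiable consonants are /ð/, /l/ (at most one coda consonant is licensed; onsets may contain at most 2 consonants).
Epenthesis after each stranded consonant: /ð/ → /ðu/, /l/ → /lu/.

uʔʃɔoŋðulu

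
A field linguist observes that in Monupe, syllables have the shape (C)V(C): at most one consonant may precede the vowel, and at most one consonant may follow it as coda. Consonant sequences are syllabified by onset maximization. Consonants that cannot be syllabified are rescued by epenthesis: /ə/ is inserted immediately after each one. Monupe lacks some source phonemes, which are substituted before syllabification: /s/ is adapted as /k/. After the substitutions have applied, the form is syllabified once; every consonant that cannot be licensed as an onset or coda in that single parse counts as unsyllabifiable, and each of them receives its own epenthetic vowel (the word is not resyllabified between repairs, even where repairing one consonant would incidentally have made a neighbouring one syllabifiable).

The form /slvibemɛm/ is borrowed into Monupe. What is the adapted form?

Substitution: /s/ → /k/, giving /klvibemɛm/.
Syllabifying with onset maximization leaves /k/, /l/ stranded (at most one coda consonant is licensed; onsets are limited to one consonant).
Each unlicensed consonant becomes the onset of a new syllable: /k/ → /kə/, /l/ → /lə/.

kələvibemɛm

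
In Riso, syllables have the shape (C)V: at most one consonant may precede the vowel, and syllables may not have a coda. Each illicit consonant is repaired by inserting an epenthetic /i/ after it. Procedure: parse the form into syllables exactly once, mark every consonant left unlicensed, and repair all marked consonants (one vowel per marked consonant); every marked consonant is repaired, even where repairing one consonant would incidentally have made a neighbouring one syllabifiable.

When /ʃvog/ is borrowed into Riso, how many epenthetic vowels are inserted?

The unsyllabifiable consonants are /ʃ/, /g/; each receives one epenthetic vowel.

2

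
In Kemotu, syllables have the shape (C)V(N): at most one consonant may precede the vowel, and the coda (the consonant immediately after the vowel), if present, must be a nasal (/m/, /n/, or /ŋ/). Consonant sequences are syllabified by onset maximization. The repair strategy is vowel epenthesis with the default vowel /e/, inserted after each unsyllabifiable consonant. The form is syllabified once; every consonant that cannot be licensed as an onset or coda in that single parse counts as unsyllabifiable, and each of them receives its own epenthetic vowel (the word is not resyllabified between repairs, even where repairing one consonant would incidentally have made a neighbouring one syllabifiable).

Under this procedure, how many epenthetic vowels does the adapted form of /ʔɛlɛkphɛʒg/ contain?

4

The unsyllabifiable consonants are /k/, /p/, /ʒ/, /g/; each receives one epenthetic vowel.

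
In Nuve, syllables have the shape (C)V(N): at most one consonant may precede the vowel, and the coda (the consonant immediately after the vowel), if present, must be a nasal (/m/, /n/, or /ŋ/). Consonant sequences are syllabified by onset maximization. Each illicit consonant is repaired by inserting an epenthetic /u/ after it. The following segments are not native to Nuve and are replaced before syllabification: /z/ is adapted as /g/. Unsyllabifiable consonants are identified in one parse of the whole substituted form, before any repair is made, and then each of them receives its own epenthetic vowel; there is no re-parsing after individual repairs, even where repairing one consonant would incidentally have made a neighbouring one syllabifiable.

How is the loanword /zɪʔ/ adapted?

Substitution: /z/ → /g/, giving /gɪʔ/.
Syllabifying with onset maximization leaves /ʔ/ stranded (only a nasal (/m/, /n/, or /ŋ/) is licensed in coda position; onsets are limited to one consonant).
Inserting the epenthetic vowel yields /ʔ/ → /ʔu/.

gɪʔu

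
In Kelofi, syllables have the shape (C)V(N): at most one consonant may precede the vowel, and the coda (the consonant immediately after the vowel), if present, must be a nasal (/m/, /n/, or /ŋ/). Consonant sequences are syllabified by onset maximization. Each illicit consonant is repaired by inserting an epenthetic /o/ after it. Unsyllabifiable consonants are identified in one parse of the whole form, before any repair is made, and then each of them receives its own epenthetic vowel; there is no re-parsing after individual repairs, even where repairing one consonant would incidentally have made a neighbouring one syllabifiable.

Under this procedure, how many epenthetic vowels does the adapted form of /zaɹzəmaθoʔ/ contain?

2

The unsyllabifiable consonants are /ɹ/, /ʔ/; each receives one epenthetic vowel.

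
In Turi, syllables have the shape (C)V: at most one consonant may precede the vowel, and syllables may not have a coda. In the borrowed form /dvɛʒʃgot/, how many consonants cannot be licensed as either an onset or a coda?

Under (C)V, the unsyllabifiable consonants are /d/, /ʒ/, /ʃ/, /t/ (no codas are permitted; onsets are limited to one consonant).

4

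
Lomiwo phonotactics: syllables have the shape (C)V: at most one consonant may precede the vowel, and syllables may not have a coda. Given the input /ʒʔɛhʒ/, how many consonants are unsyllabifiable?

Under (C)V, the unsyllabifiable consonants are /ʒ/, /h/, /ʒ/ (no codas are permitted; onsets are limited to one consonant).

3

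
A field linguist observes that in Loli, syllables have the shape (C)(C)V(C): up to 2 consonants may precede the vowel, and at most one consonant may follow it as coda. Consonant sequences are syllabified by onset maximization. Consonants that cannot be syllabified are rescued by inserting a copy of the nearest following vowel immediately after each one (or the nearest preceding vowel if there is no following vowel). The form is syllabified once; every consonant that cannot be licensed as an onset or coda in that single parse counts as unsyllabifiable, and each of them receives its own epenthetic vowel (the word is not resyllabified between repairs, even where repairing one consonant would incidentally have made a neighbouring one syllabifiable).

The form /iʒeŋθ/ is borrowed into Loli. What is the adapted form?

Syllabifying with onset maximization leaves /θ/ stranded (at most one coda consonant is licensed; onsets may contain at most 2 consonants).
Epenthesis after each stranded consonant: /θ/ → /θe/.

iʒeŋθe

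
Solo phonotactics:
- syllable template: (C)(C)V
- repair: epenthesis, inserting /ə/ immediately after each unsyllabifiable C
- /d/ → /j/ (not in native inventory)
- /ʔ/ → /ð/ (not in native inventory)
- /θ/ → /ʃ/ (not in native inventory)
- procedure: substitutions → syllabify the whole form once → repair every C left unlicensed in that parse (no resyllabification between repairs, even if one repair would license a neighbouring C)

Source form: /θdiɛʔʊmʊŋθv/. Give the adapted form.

ʃjiɛðʊmʊŋəʃəvə

Substitution: /θ/ → /ʃ/, /d/ → /j/, /ʔ/ → /ð/, giving /ʃjiɛðʊmʊŋʃv/.
Syllabifying with onset maximization leaves /ŋ/, /ʃ/, /v/ stranded (no codas are permitted; onsets may contain at most 2 consonants).
Inserting the epenthetic vowel yields /ŋ/ → /ŋə/, /ʃ/ → /ʃə/, /v/ → /və/.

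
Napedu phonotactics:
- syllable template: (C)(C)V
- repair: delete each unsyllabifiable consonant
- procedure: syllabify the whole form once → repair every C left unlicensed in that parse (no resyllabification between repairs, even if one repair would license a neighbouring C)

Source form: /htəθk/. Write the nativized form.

Under (C)(C)V, the unsyllabifiable consonants are /θ/, /k/ (no codas are permitted; onsets may contain at most 2 consonants).
Each unlicensed consonant is deleted: /θ/, /k/.

htə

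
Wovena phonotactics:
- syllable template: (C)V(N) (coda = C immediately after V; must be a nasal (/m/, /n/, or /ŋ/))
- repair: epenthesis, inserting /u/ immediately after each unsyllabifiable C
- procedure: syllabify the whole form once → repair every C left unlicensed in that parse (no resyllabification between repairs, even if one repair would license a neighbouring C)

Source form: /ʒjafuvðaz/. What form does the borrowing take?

ʒujafuvuðazu

Syllabifying with onset maximization leaves /ʒ/, /v/, /z/ stranded (only a nasal (/m/, /n/, or /ŋ/) is licensed in coda position; onsets are limited to one consonant).
Each unlicensed consonant becomes the onset of a new syllable: /ʒ/ → /ʒu/, /v/ → /vu/, /z/ → /zu/.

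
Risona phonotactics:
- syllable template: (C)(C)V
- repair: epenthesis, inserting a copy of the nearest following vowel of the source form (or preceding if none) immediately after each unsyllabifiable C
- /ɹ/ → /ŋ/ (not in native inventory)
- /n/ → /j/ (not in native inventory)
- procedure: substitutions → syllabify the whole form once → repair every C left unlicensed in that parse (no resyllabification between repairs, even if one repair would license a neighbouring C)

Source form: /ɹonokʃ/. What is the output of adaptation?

Substitution: /ɹ/ → /ŋ/, /n/ → /j/, giving /ŋojokʃ/.
The consonants /k/, /ʃ/ cannot be parsed into a legal (C)(C)V syllable (no codas are permitted; onsets may contain at most 2 consonants).
Epenthesis after each stranded consonant: /k/ → /ko/, /ʃ/ → /ʃo/.

ŋojokoʃo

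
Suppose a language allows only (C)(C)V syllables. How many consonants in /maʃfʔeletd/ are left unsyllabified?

Syllabifying with onset maximization leaves /ʃ/, /t/, /d/ stranded (no codas are permitted; onsets may contain at most 2 consonants).

3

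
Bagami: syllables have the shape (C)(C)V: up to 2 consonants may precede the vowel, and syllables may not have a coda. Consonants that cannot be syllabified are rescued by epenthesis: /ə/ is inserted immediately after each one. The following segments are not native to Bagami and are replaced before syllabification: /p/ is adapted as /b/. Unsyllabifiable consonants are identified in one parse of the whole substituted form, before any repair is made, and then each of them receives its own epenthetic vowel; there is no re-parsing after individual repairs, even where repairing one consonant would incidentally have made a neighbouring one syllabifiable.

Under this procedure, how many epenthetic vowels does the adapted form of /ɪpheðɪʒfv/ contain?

3

After substitution the input is /ɪbheðɪʒfv/.
The unsyllabifiable consonants are /ʒ/, /f/, /v/; each receives one epenthetic vowel.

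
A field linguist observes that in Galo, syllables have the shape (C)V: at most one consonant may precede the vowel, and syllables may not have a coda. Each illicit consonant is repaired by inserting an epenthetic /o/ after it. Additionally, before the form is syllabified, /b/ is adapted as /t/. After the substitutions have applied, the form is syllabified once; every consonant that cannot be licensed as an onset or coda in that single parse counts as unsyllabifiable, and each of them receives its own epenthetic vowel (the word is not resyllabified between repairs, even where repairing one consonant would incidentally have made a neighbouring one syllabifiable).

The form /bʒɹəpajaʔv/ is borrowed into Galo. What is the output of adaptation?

Substitution: /b/ → /t/, giving /tʒɹəpajaʔv/.
Syllabifying with onset maximization leaves /t/, /ʒ/, /ʔ/, /v/ stranded (no codas are permitted; onsets are limited to one consonant).
Each unlicensed consonant becomes the onset of a new syllable: /t/ → /to/, /ʒ/ → /ʒo/, /ʔ/ → /ʔo/, /v/ → /vo/.

toʒoɹəpajaʔovo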